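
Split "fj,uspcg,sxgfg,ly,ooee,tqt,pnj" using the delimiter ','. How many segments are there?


Input string: 'fj,uspcg,sxgfg,ly,ooee,tqt,pnj'
Delimiter: ','
Split result: 'fj', 'uspcg', 'sxgfg', 'ly', 'ooee', 'tqt', 'pnj'
Number of parts: 7


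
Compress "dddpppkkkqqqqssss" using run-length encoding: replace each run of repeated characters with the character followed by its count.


Input: 'dddpppkkkqqqqssss'
Operation: identify consecutive runs
Runs: 'ddd' -> d3, 'ppp' -> p3, 'kkk' -> k3, 'qqqq' -> q4, 'ssss' -> s4
Encoded: d3p3k3q4s4


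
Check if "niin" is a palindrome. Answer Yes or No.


Input string: 'niin'
Reversed: 'niin'
Compare pairs: s[0]='n' vs s[3]='n' (match), s[1]='i' vs s[2]='i' (match)
Palindrome: Yes


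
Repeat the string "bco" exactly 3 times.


Input string: 'bco'
Operation: repeat 3 times
Concatenation: 'bco' + 'bco' + 'bco'
Result: bcobcobco


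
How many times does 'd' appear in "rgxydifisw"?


Input string: 'rgxydifisw'
Target character: 'd'
Scan each position: s[4]='d'
Matches found at indices: 4
Total: 1


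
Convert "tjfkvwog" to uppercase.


Input string: 'tjfkvwog'
Operation: convert each letter to uppercase
Mapping: 't'->'T', 'j'->'J', 'f'->'F', 'k'->'K', 'v'->'V', 'w'->'W', 'o'->'O', 'g'->'G'
Result: TJFKVWOG


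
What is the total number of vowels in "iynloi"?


Input string: 'iynloi'
Operation: count vowels (a, e, i, o, u)
Scan: s[0]='i' (vowel), s[1]='y', s[2]='n', s[3]='l', s[4]='o' (vowel), s[5]='i' (vowel)
Vowels found: 3
Result: 3


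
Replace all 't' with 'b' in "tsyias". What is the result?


Input string: 'tsyias'
Operation: replace 't' with 'b'
Positions of 't': 0
After replacement: bsyias


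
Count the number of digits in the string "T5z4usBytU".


Input string: 'T5z4usBytU'
Operation: count digit characters (0-9)
Scan: 'T', '5'(digit), 'z', '4'(digit), 'u', 's', 'B', 'y', 't', 'U'
Digits found: 2
Result: 2


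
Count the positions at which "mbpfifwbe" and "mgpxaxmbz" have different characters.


String 1: 'mbpfifwbe'
String 2: 'mgpxaxmbz'
Compare each position: pos 0: 'm'=='m', pos 1: 'b'!='g', pos 2: 'p'=='p', pos 3: 'f'!='x', pos 4: 'i'!='a', pos 5: 'f'!='x', pos 6: 'w'!='m', pos 7: 'b'=='b', pos 8: 'e'!='z'
Differing positions: 6
Hamming distance: 6


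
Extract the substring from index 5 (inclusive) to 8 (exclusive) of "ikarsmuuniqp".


Input string: 'ikarsmuuniqp'
Operation: slice [5:8]
Extract characters: s[5]='m', s[6]='u', s[7]='u'
Result: muu


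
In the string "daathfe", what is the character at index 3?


Input string: 'daathfe'
Operation: get character at index 3
Index mapping: s[0]='d', s[1]='a', s[2]='a', s[3]='t'
Result: 't'


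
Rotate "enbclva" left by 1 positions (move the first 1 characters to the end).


Input: 'enbclva', shift = 1
Operation: split at index 1 and swap parts
Front part s[0:1] = 'e'
Back part s[1:] = 'nbclva'
Rotated = back + front = 'nbclva' + 'e'
Result: nbclvae


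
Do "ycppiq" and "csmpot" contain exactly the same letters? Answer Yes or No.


String 1: 'ycppiq' -> sorted: 'cippqy'
String 2: 'csmpot' -> sorted: 'cmopst'
Compare sorted forms: 'cippqy' != 'cmopst'
Anagram: No


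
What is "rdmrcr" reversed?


Input string: 'rdmrcr'
Operation: reverse character order
Original order: 'r' -> 'd' -> 'm' -> 'r' -> 'c' -> 'r'
Reversed order: 'r' -> 'c' -> 'r' -> 'm' -> 'd' -> 'r'
Result: rcrmdr


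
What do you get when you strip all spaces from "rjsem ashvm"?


Input string: 'rjsem ashvm'
Operation: remove all spaces
Words: 'rjsem', 'ashvm'
Join without spaces: rjsemashvm


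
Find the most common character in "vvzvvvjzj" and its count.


Input: 'vvzvvvjzj'
Operation: tally each character
Counts: 'j':2, 'v':5, 'z':2
Maximum: 'v' appears 5 times


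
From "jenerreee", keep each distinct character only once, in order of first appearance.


Input: 'jenerreee'
Operation: keep first occurrence of each character
Scan: s[0]='j' new -> keep; s[1]='e' new -> keep; s[2]='n' new -> keep; s[3]='e' seen -> skip; s[4]='r' new -> keep; s[5]='r' seen -> skip; s[6]='e' seen -> skip; s[7]='e' seen -> skip; s[8]='e' seen -> skip
Result: jenr


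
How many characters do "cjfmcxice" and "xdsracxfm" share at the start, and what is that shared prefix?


String 1: 'cjfmcxice'
String 2: 'xdsracxfm'
Compare position by position:
pos 0: 'c' vs 'x' differ -> stop
Longest common prefix: "" (length 0)


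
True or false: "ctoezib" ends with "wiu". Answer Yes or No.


Input string: 'ctoezib'
Suffix to check: 'wiu'
Last 3 characters of input: 'zib'
Match: False
Result: No


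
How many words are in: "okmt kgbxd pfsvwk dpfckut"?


Input string: 'okmt kgbxd pfsvwk dpfckut'
Operation: split by spaces
Words found: 'okmt', 'kgbxd', 'pfsvwk', 'dpfckut'
Word count: 4


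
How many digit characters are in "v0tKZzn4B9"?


Input string: 'v0tKZzn4B9'
Operation: count digit characters (0-9)
Scan: 'v', '0'(digit), 't', 'K', 'Z', 'z', 'n', '4'(digit), 'B', '9'(digit)
Digits found: 3
Result: 3


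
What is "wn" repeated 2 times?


Input string: 'wn'
Operation: repeat 2 times
Concatenation: 'wn' + 'wn'
Result: wnwn


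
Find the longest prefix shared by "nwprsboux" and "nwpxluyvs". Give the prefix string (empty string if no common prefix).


String 1: 'nwprsboux'
String 2: 'nwpxluyvs'
Compare position by position:
pos 0: 'n' vs 'n' match
pos 1: 'w' vs 'w' match
pos 2: 'p' vs 'p' match
pos 3: 'r' vs 'x' differ -> stop
Longest common prefix: "nwp" (length 3)


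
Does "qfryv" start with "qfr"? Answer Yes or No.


Input string: 'qfryv'
Prefix to check: 'qfr'
First 3 characters of input: 'qfr'
Match: True
Result: Yes


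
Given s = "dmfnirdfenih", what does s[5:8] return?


Input string: 'dmfnirdfenih'
Operation: slice [5:8]
Extract characters: s[5]='r', s[6]='d', s[7]='f'
Result: rdf


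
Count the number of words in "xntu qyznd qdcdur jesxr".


Input string: 'xntu qyznd qdcdur jesxr'
Operation: split by spaces
Words found: 'xntu', 'qyznd', 'qdcdur', 'jesxr'
Word count: 4


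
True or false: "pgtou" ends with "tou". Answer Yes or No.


Input string: 'pgtou'
Suffix to check: 'tou'
Last 3 characters of input: 'tou'
Match: True
Result: Yes


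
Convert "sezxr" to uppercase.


Input string: 'sezxr'
Operation: convert each letter to uppercase
Mapping: 's'->'S', 'e'->'E', 'z'->'Z', 'x'->'X', 'r'->'R'
Result: SEZXR


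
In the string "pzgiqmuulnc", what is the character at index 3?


Input string: 'pzgiqmuulnc'
Operation: get character at index 3
Index mapping: s[0]='p', s[1]='z', s[2]='g', s[3]='i'
Result: 'i'


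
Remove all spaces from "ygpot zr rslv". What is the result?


Input string: 'ygpot zr rslv'
Operation: remove all spaces
Words: 'ygpot', 'zr', 'rslv'
Join without spaces: ygpotzrrslv


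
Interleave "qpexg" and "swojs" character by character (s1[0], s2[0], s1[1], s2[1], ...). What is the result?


String 1: 'qpexg'
String 2: 'swojs'
Operation: alternate characters
Pairs: 'q'+'s', 'p'+'w', 'e'+'o', 'x'+'j', 'g'+'s'
Result: qspweoxjgs


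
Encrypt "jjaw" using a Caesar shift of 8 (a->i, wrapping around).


Input: 'jjaw', shift = 8
Operation: for each letter, (position + 8) mod 26
Mapping: 'j'(9+8=17)->'r', 'j'(9+8=17)->'r', 'a'(0+8=8)->'i', 'w'(22+8=30, 30 mod 26=4)->'e'
Result: rrie


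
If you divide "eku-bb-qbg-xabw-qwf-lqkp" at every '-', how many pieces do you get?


Input string: 'eku-bb-qbg-xabw-qwf-lqkp'
Delimiter: '-'
Split result: 'eku', 'bb', 'qbg', 'xabw', 'qwf', 'lqkp'
Number of parts: 6


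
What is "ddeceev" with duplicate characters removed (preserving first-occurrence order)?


Input: 'ddeceev'
Operation: keep first occurrence of each character
Scan: s[0]='d' new -> keep; s[1]='d' seen -> skip; s[2]='e' new -> keep; s[3]='c' new -> keep; s[4]='e' seen -> skip; s[5]='e' seen -> skip; s[6]='v' new -> keep
Result: decv


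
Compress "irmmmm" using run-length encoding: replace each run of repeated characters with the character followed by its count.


Input: 'irmmmm'
Operation: identify consecutive runs
Runs: 'i' -> i1, 'r' -> r1, 'mmmm' -> m4
Encoded: i1r1m4


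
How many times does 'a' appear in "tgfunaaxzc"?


Input string: 'tgfunaaxzc'
Target character: 'a'
Scan each position: s[5]='a', s[6]='a'
Matches found at indices: 5, 6
Total: 2


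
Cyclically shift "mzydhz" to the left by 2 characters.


Input: 'mzydhz', shift = 2
Operation: split at index 2 and swap parts
Front part s[0:2] = 'mz'
Back part s[2:] = 'ydhz'
Rotated = back + front = 'ydhz' + 'mz'
Result: ydhzmz


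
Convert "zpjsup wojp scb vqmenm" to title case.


Input string: 'zpjsup wojp scb vqmenm'
Operation: capitalize first letter of each word
Word transformations: 'zpjsup'->'Zpjsup', 'wojp'->'Wojp', 'scb'->'Scb', 'vqmenm'->'Vqmenm'
Result: Zpjsup Wojp Scb Vqmenm


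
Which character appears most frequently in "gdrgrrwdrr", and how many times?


Input: 'gdrgrrwdrr'
Operation: tally each character
Counts: 'd':2, 'g':2, 'r':5, 'w':1
Maximum: 'r' appears 5 times


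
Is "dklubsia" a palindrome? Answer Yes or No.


Input string: 'dklubsia'
Reversed: 'aisbulkd'
Compare pairs: s[0]='d' vs s[7]='a' (mismatch), s[1]='k' vs s[6]='i' (mismatch), s[2]='l' vs s[5]='s' (mismatch), s[3]='u' vs s[4]='b' (mismatch)
Palindrome: No


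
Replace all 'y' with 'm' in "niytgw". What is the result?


Input string: 'niytgw'
Operation: replace 'y' with 'm'
Positions of 'y': 2
After replacement: nimtgw


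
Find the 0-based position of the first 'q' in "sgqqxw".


Input string: 'sgqqxw'
Target: 'q'
Scanning left to right: s[0]='s', s[1]='g', s[2]='q'
First match at index: 2


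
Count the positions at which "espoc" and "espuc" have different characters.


String 1: 'espoc'
String 2: 'espuc'
Compare each position: pos 0: 'e'=='e', pos 1: 's'=='s', pos 2: 'p'=='p', pos 3: 'o'!='u', pos 4: 'c'=='c'
Differing positions: 1
Hamming distance: 1


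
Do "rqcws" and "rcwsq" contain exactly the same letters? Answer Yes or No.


String 1: 'rqcws' -> sorted: 'cqrsw'
String 2: 'rcwsq' -> sorted: 'cqrsw'
Compare sorted forms: 'cqrsw' == 'cqrsw'
Anagram: Yes


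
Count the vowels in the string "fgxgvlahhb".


Input string: 'fgxgvlahhb'
Operation: count vowels (a, e, i, o, u)
Scan: s[0]='f', s[1]='g', s[2]='x', s[3]='g', s[4]='v', s[5]='l', s[6]='a' (vowel), s[7]='h', s[8]='h', s[9]='b'
Vowels found: 1
Result: 1


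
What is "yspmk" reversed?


Input string: 'yspmk'
Operation: reverse character order
Original order: 'y' -> 's' -> 'p' -> 'm' -> 'k'
Reversed order: 'k' -> 'm' -> 'p' -> 's' -> 'y'
Result: kmpsy


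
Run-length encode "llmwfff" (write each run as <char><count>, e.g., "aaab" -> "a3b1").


Input: 'llmwfff'
Operation: identify consecutive runs
Runs: 'll' -> l2, 'm' -> m1, 'w' -> w1, 'fff' -> f3
Encoded: l2m1w1f3


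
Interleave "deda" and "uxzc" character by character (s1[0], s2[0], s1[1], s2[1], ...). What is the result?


String 1: 'deda'
String 2: 'uxzc'
Operation: alternate characters
Pairs: 'd'+'u', 'e'+'x', 'd'+'z', 'a'+'c'
Result: duexdzac


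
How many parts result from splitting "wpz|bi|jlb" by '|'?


Input string: 'wpz|bi|jlb'
Delimiter: '|'
Split result: 'wpz', 'bi', 'jlb'
Number of parts: 3


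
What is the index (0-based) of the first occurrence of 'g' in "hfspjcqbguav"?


Input string: 'hfspjcqbguav'
Target: 'g'
Scanning left to right: s[0]='h', s[1]='f', s[2]='s', s[3]='p', s[4]='j', s[5]='c', s[6]='q', s[7]='b', s[8]='g'
First match at index: 8


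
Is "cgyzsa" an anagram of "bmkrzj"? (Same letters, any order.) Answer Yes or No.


String 1: 'bmkrzj' -> sorted: 'bjkmrz'
String 2: 'cgyzsa' -> sorted: 'acgsyz'
Compare sorted forms: 'bjkmrz' != 'acgsyz'
Anagram: No


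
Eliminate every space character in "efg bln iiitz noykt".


Input string: 'efg bln iiitz noykt'
Operation: remove all spaces
Words: 'efg', 'bln', 'iiitz', 'noykt'
Join without spaces: efgblniiitznoykt


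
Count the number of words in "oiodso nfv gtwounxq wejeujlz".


Input string: 'oiodso nfv gtwounxq wejeujlz'
Operation: split by spaces
Words found: 'oiodso', 'nfv', 'gtwounxq', 'wejeujlz'
Word count: 4


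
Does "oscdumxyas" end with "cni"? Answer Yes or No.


Input string: 'oscdumxyas'
Suffix to check: 'cni'
Last 3 characters of input: 'yas'
Match: False
Result: No


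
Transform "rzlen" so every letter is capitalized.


Input string: 'rzlen'
Operation: convert each letter to uppercase
Mapping: 'r'->'R', 'z'->'Z', 'l'->'L', 'e'->'E', 'n'->'N'
Result: RZLEN


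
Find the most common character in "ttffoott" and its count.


Input: 'ttffoott'
Operation: tally each character
Counts: 'f':2, 'o':2, 't':4
Maximum: 't' appears 4 times


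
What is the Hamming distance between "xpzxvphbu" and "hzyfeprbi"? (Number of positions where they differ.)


String 1: 'xpzxvphbu'
String 2: 'hzyfeprbi'
Compare each position: pos 0: 'x'!='h', pos 1: 'p'!='z', pos 2: 'z'!='y', pos 3: 'x'!='f', pos 4: 'v'!='e', pos 5: 'p'=='p', pos 6: 'h'!='r', pos 7: 'b'=='b', pos 8: 'u'!='i'
Differing positions: 7
Hamming distance: 7


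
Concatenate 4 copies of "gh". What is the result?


Input string: 'gh'
Operation: repeat 4 times
Concatenation: 'gh' + 'gh' + 'gh' + 'gh'
Result: ghghghgh


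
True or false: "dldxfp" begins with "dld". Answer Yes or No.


Input string: 'dldxfp'
Prefix to check: 'dld'
First 3 characters of input: 'dld'
Match: True
Result: Yes


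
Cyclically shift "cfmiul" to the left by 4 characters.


Input: 'cfmiul', shift = 4
Operation: split at index 4 and swap parts
Front part s[0:4] = 'cfmi'
Back part s[4:] = 'ul'
Rotated = back + front = 'ul' + 'cfmi'
Result: ulcfmi


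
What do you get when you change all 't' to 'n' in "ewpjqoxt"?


Input string: 'ewpjqoxt'
Operation: replace 't' with 'n'
Positions of 't': 7
After replacement: ewpjqoxn


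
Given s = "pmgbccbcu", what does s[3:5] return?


Input string: 'pmgbccbcu'
Operation: slice [3:5]
Extract characters: s[3]='b', s[4]='c'
Result: bc


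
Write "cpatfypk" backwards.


Input string: 'cpatfypk'
Operation: reverse character order
Original order: 'c' -> 'p' -> 'a' -> 't' -> 'f' -> 'y' -> 'p' -> 'k'
Reversed order: 'k' -> 'p' -> 'y' -> 'f' -> 't' -> 'a' -> 'p' -> 'c'
Result: kpyftapc


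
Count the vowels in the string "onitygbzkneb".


Input string: 'onitygbzkneb'
Operation: count vowels (a, e, i, o, u)
Scan: s[0]='o' (vowel), s[1]='n', s[2]='i' (vowel), s[3]='t', s[4]='y', s[5]='g', s[6]='b', s[7]='z', s[8]='k', s[9]='n', s[10]='e' (vowel), s[11]='b'
Vowels found: 3
Result: 3


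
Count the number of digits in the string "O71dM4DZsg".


Input string: 'O71dM4DZsg'
Operation: count digit characters (0-9)
Scan: 'O', '7'(digit), '1'(digit), 'd', 'M', '4'(digit), 'D', 'Z', 's', 'g'
Digits found: 3
Result: 3


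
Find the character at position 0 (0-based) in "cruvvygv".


Input string: 'cruvvygv'
Operation: get character at index 0
Index mapping: s[0]='c'
Result: 'c'


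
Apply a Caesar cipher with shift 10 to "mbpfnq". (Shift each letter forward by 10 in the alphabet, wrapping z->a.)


Input: 'mbpfnq', shift = 10
Operation: for each letter, (position + 10) mod 26
Mapping: 'm'(12+10=22)->'w', 'b'(1+10=11)->'l', 'p'(15+10=25)->'z', 'f'(5+10=15)->'p', 'n'(13+10=23)->'x', 'q'(16+10=26, 26 mod 26=0)->'a'
Result: wlzpxa


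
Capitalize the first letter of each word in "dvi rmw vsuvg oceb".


Input string: 'dvi rmw vsuvg oceb'
Operation: capitalize first letter of each word
Word transformations: 'dvi'->'Dvi', 'rmw'->'Rmw', 'vsuvg'->'Vsuvg', 'oceb'->'Oceb'
Result: Dvi Rmw Vsuvg Oceb


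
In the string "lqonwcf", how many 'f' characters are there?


Input string: 'lqonwcf'
Target character: 'f'
Scan each position: s[6]='f'
Matches found at indices: 6
Total: 1


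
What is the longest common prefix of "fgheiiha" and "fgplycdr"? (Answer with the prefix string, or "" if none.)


String 1: 'fgheiiha'
String 2: 'fgplycdr'
Compare position by position:
pos 0: 'f' vs 'f' match
pos 1: 'g' vs 'g' match
pos 2: 'h' vs 'p' differ -> stop
Longest common prefix: "fg" (length 2)


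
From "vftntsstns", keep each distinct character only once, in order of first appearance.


Input: 'vftntsstns'
Operation: keep first occurrence of each character
Scan: s[0]='v' new -> keep; s[1]='f' new -> keep; s[2]='t' new -> keep; s[3]='n' new -> keep; s[4]='t' seen -> skip; s[5]='s' new -> keep; s[6]='s' seen -> skip; s[7]='t' seen -> skip; s[8]='n' seen -> skip; s[9]='s' seen -> skip
Result: vftns


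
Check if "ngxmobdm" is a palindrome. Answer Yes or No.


Input string: 'ngxmobdm'
Reversed: 'mdbomxgn'
Compare pairs: s[0]='n' vs s[7]='m' (mismatch), s[1]='g' vs s[6]='d' (mismatch), s[2]='x' vs s[5]='b' (mismatch), s[3]='m' vs s[4]='o' (mismatch)
Palindrome: No


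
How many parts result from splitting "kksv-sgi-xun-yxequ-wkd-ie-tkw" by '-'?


Input string: 'kksv-sgi-xun-yxequ-wkd-ie-tkw'
Delimiter: '-'
Split result: 'kksv', 'sgi', 'xun', 'yxequ', 'wkd', 'ie', 'tkw'
Number of parts: 7


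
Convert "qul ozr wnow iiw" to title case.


Input string: 'qul ozr wnow iiw'
Operation: capitalize first letter of each word
Word transformations: 'qul'->'Qul', 'ozr'->'Ozr', 'wnow'->'Wnow', 'iiw'->'Iiw'
Result: Qul Ozr Wnow Iiw


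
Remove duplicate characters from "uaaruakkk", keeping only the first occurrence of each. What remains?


Input: 'uaaruakkk'
Operation: keep first occurrence of each character
Scan: s[0]='u' new -> keep; s[1]='a' new -> keep; s[2]='a' seen -> skip; s[3]='r' new -> keep; s[4]='u' seen -> skip; s[5]='a' seen -> skip; s[6]='k' new -> keep; s[7]='k' seen -> skip; s[8]='k' seen -> skip
Result: uark


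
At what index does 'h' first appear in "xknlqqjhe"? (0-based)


Input string: 'xknlqqjhe'
Target: 'h'
Scanning left to right: s[0]='x', s[1]='k', s[2]='n', s[3]='l', s[4]='q', s[5]='q', s[6]='j', s[7]='h'
First match at index: 7


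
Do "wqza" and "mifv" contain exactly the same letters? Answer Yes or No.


String 1: 'wqza' -> sorted: 'aqwz'
String 2: 'mifv' -> sorted: 'fimv'
Compare sorted forms: 'aqwz' != 'fimv'
Anagram: No


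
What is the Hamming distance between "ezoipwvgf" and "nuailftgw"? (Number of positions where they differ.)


String 1: 'ezoipwvgf'
String 2: 'nuailftgw'
Compare each position: pos 0: 'e'!='n', pos 1: 'z'!='u', pos 2: 'o'!='a', pos 3: 'i'=='i', pos 4: 'p'!='l', pos 5: 'w'!='f', pos 6: 'v'!='t', pos 7: 'g'=='g', pos 8: 'f'!='w'
Differing positions: 7
Hamming distance: 7


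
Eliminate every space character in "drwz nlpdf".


Input string: 'drwz nlpdf'
Operation: remove all spaces
Words: 'drwz', 'nlpdf'
Join without spaces: drwznlpdf


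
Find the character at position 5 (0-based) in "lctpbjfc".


Input string: 'lctpbjfc'
Operation: get character at index 5
Index mapping: s[0]='l', s[1]='c', s[2]='t', s[3]='p', s[4]='b', s[5]='j'
Result: 'j'


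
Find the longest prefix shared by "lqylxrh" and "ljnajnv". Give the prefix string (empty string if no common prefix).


String 1: 'lqylxrh'
String 2: 'ljnajnv'
Compare position by position:
pos 0: 'l' vs 'l' match
pos 1: 'q' vs 'j' differ -> stop
Longest common prefix: "l" (length 1)


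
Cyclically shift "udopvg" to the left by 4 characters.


Input: 'udopvg', shift = 4
Operation: split at index 4 and swap parts
Front part s[0:4] = 'udop'
Back part s[4:] = 'vg'
Rotated = back + front = 'vg' + 'udop'
Result: vgudop


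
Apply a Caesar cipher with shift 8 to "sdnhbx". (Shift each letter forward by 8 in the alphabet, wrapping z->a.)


Input: 'sdnhbx', shift = 8
Operation: for each letter, (position + 8) mod 26
Mapping: 's'(18+8=26, 26 mod 26=0)->'a', 'd'(3+8=11)->'l', 'n'(13+8=21)->'v', 'h'(7+8=15)->'p', 'b'(1+8=9)->'j', 'x'(23+8=31, 31 mod 26=5)->'f'
Result: alvpjf


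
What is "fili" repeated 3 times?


Input string: 'fili'
Operation: repeat 3 times
Concatenation: 'fili' + 'fili' + 'fili'
Result: filifilifili


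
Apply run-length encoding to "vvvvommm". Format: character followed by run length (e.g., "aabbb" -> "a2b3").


Input: 'vvvvommm'
Operation: identify consecutive runs
Runs: 'vvvv' -> v4, 'o' -> o1, 'mmm' -> m3
Encoded: v4o1m3


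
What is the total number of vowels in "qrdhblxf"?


Input string: 'qrdhblxf'
Operation: count vowels (a, e, i, o, u)
Scan: s[0]='q', s[1]='r', s[2]='d', s[3]='h', s[4]='b', s[5]='l', s[6]='x', s[7]='f'
Vowels found: 0
Result: 0


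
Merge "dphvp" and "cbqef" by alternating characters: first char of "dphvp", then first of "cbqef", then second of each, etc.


String 1: 'dphvp'
String 2: 'cbqef'
Operation: alternate characters
Pairs: 'd'+'c', 'p'+'b', 'h'+'q', 'v'+'e', 'p'+'f'
Result: dcpbhqvepf


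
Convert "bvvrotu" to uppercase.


Input string: 'bvvrotu'
Operation: convert each letter to uppercase
Mapping: 'b'->'B', 'v'->'V', 'v'->'V', 'r'->'R', 'o'->'O', 't'->'T', 'u'->'U'
Result: BVVROTU


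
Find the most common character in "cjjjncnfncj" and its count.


Input: 'cjjjncnfncj'
Operation: tally each character
Counts: 'c':3, 'f':1, 'j':4, 'n':3
Maximum: 'j' appears 4 times


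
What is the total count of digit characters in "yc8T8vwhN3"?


Input string: 'yc8T8vwhN3'
Operation: count digit characters (0-9)
Scan: 'y', 'c', '8'(digit), 'T', '8'(digit), 'v', 'w', 'h', 'N', '3'(digit)
Digits found: 3
Result: 3


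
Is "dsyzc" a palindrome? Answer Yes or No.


Input string: 'dsyzc'
Reversed: 'czysd'
Compare pairs: s[0]='d' vs s[4]='c' (mismatch), s[1]='s' vs s[3]='z' (mismatch)
Palindrome: No


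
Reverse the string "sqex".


Input string: 'sqex'
Operation: reverse character order
Original order: 's' -> 'q' -> 'e' -> 'x'
Reversed order: 'x' -> 'e' -> 'q' -> 's'
Result: xeqs


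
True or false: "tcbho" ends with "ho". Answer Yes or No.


Input string: 'tcbho'
Suffix to check: 'ho'
Last 2 characters of input: 'ho'
Match: True
Result: Yes


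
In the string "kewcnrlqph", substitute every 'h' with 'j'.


Input string: 'kewcnrlqph'
Operation: replace 'h' with 'j'
Positions of 'h': 9
After replacement: kewcnrlqpj


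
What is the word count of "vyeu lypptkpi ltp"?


Input string: 'vyeu lypptkpi ltp'
Operation: split by spaces
Words found: 'vyeu', 'lypptkpi', 'ltp'
Word count: 3


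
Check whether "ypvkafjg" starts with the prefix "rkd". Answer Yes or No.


Input string: 'ypvkafjg'
Prefix to check: 'rkd'
First 3 characters of input: 'ypv'
Match: False
Result: No


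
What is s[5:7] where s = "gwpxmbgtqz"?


Input string: 'gwpxmbgtqz'
Operation: slice [5:7]
Extract characters: s[5]='b', s[6]='g'
Result: bg


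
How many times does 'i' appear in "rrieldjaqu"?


Input string: 'rrieldjaqu'
Target character: 'i'
Scan each position: s[2]='i'
Matches found at indices: 2
Total: 1


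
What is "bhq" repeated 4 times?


Input string: 'bhq'
Operation: repeat 4 times
Concatenation: 'bhq' + 'bhq' + 'bhq' + 'bhq'
Result: bhqbhqbhqbhq


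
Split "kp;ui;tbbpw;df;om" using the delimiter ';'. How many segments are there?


Input string: 'kp;ui;tbbpw;df;om'
Delimiter: ';'
Split result: 'kp', 'ui', 'tbbpw', 'df', 'om'
Number of parts: 5


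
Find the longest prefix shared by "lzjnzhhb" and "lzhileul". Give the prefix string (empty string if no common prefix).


String 1: 'lzjnzhhb'
String 2: 'lzhileul'
Compare position by position:
pos 0: 'l' vs 'l' match
pos 1: 'z' vs 'z' match
pos 2: 'j' vs 'h' differ -> stop
Longest common prefix: "lz" (length 2)


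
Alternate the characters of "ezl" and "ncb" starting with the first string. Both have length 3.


String 1: 'ezl'
String 2: 'ncb'
Operation: alternate characters
Pairs: 'e'+'n', 'z'+'c', 'l'+'b'
Result: enzclb


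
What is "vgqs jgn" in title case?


Input string: 'vgqs jgn'
Operation: capitalize first letter of each word
Word transformations: 'vgqs'->'Vgqs', 'jgn'->'Jgn'
Result: Vgqs Jgn


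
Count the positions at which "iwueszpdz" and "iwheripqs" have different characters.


String 1: 'iwueszpdz'
String 2: 'iwheripqs'
Compare each position: pos 0: 'i'=='i', pos 1: 'w'=='w', pos 2: 'u'!='h', pos 3: 'e'=='e', pos 4: 's'!='r', pos 5: 'z'!='i', pos 6: 'p'=='p', pos 7: 'd'!='q', pos 8: 'z'!='s'
Differing positions: 5
Hamming distance: 5


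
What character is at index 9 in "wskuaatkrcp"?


Input string: 'wskuaatkrcp'
Operation: get character at index 9
Index mapping: s[0]='w', s[1]='s', s[2]='k', s[3]='u', s[4]='a', s[5]='a', s[6]='t', s[7]='k', s[8]='r', s[9]='c'
Result: 'c'


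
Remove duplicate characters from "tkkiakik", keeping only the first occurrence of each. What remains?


Input: 'tkkiakik'
Operation: keep first occurrence of each character
Scan: s[0]='t' new -> keep; s[1]='k' new -> keep; s[2]='k' seen -> skip; s[3]='i' new -> keep; s[4]='a' new -> keep; s[5]='k' seen -> skip; s[6]='i' seen -> skip; s[7]='k' seen -> skip
Result: tkia


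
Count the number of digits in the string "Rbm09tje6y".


Input string: 'Rbm09tje6y'
Operation: count digit characters (0-9)
Scan: 'R', 'b', 'm', '0'(digit), '9'(digit), 't', 'j', 'e', '6'(digit), 'y'
Digits found: 3
Result: 3


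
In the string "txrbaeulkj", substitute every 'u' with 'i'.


Input string: 'txrbaeulkj'
Operation: replace 'u' with 'i'
Positions of 'u': 6
After replacement: txrbaeilkj


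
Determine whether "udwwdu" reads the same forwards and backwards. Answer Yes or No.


Input string: 'udwwdu'
Reversed: 'udwwdu'
Compare pairs: s[0]='u' vs s[5]='u' (match), s[1]='d' vs s[4]='d' (match), s[2]='w' vs s[3]='w' (match)
Palindrome: Yes


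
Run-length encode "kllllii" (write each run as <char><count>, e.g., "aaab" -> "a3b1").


Input: 'kllllii'
Operation: identify consecutive runs
Runs: 'k' -> k1, 'llll' -> l4, 'ii' -> i2
Encoded: k1l4i2


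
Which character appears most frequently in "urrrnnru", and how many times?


Input: 'urrrnnru'
Operation: tally each character
Counts: 'n':2, 'r':4, 'u':2
Maximum: 'r' appears 4 times


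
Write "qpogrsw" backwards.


Input string: 'qpogrsw'
Operation: reverse character order
Original order: 'q' -> 'p' -> 'o' -> 'g' -> 'r' -> 's' -> 'w'
Reversed order: 'w' -> 's' -> 'r' -> 'g' -> 'o' -> 'p' -> 'q'
Result: wsrgopq


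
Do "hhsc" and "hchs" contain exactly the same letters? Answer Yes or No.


String 1: 'hhsc' -> sorted: 'chhs'
String 2: 'hchs' -> sorted: 'chhs'
Compare sorted forms: 'chhs' == 'chhs'
Anagram: Yes


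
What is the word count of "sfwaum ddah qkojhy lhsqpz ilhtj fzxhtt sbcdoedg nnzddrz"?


Input string: 'sfwaum ddah qkojhy lhsqpz ilhtj fzxhtt sbcdoedg nnzddrz'
Operation: split by spaces
Words found: 'sfwaum', 'ddah', 'qkojhy', 'lhsqpz', 'ilhtj', 'fzxhtt', 'sbcdoedg', 'nnzddrz'
Word count: 8


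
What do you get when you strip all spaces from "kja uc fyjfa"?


Input string: 'kja uc fyjfa'
Operation: remove all spaces
Words: 'kja', 'uc', 'fyjfa'
Join without spaces: kjaucfyjfa


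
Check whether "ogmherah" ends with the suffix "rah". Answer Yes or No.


Input string: 'ogmherah'
Suffix to check: 'rah'
Last 3 characters of input: 'rah'
Match: True
Result: Yes


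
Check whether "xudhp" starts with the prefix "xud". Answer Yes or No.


Input string: 'xudhp'
Prefix to check: 'xud'
First 3 characters of input: 'xud'
Match: True
Result: Yes


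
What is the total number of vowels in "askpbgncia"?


Input string: 'askpbgncia'
Operation: count vowels (a, e, i, o, u)
Scan: s[0]='a' (vowel), s[1]='s', s[2]='k', s[3]='p', s[4]='b', s[5]='g', s[6]='n', s[7]='c', s[8]='i' (vowel), s[9]='a' (vowel)
Vowels found: 3
Result: 3


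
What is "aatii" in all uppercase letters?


Input string: 'aatii'
Operation: convert each letter to uppercase
Mapping: 'a'->'A', 'a'->'A', 't'->'T', 'i'->'I', 'i'->'I'
Result: AATII


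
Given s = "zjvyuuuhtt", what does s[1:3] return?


Input string: 'zjvyuuuhtt'
Operation: slice [1:3]
Extract characters: s[1]='j', s[2]='v'
Result: jv


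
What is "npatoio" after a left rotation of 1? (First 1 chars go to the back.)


Input: 'npatoio', shift = 1
Operation: split at index 1 and swap parts
Front part s[0:1] = 'n'
Back part s[1:] = 'patoio'
Rotated = back + front = 'patoio' + 'n'
Result: patoion


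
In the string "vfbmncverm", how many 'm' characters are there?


Input string: 'vfbmncverm'
Target character: 'm'
Scan each position: s[3]='m', s[9]='m'
Matches found at indices: 3, 9
Total: 2


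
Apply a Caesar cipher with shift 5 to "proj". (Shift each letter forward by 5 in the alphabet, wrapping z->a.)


Input: 'proj', shift = 5
Operation: for each letter, (position + 5) mod 26
Mapping: 'p'(15+5=20)->'u', 'r'(17+5=22)->'w', 'o'(14+5=19)->'t', 'j'(9+5=14)->'o'
Result: uwto


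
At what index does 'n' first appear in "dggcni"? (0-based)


Input string: 'dggcni'
Target: 'n'
Scanning left to right: s[0]='d', s[1]='g', s[2]='g', s[3]='c', s[4]='n'
First match at index: 4


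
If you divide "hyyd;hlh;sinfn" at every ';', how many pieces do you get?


Input string: 'hyyd;hlh;sinfn'
Delimiter: ';'
Split result: 'hyyd', 'hlh', 'sinfn'
Number of parts: 3


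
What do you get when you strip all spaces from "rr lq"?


Input string: 'rr lq'
Operation: remove all spaces
Words: 'rr', 'lq'
Join without spaces: rrlq


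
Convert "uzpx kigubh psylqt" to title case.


Input string: 'uzpx kigubh psylqt'
Operation: capitalize first letter of each word
Word transformations: 'uzpx'->'Uzpx', 'kigubh'->'Kigubh', 'psylqt'->'Psylqt'
Result: Uzpx Kigubh Psylqt


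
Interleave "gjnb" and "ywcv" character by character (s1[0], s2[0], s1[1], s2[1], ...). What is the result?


String 1: 'gjnb'
String 2: 'ywcv'
Operation: alternate characters
Pairs: 'g'+'y', 'j'+'w', 'n'+'c', 'b'+'v'
Result: gyjwncbv


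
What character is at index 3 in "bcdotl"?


Input string: 'bcdotl'
Operation: get character at index 3
Index mapping: s[0]='b', s[1]='c', s[2]='d', s[3]='o'
Result: 'o'


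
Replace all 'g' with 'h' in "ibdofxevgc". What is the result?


Input string: 'ibdofxevgc'
Operation: replace 'g' with 'h'
Positions of 'g': 8
After replacement: ibdofxevhc


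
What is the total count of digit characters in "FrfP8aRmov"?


Input string: 'FrfP8aRmov'
Operation: count digit characters (0-9)
Scan: 'F', 'r', 'f', 'P', '8'(digit), 'a', 'R', 'm', 'o', 'v'
Digits found: 1
Result: 1


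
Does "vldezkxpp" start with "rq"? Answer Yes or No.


Input string: 'vldezkxpp'
Prefix to check: 'rq'
First 2 characters of input: 'vl'
Match: False
Result: No


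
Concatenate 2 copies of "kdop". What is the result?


Input string: 'kdop'
Operation: repeat 2 times
Concatenation: 'kdop' + 'kdop'
Result: kdopkdop


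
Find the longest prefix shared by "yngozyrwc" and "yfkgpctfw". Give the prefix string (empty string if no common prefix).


String 1: 'yngozyrwc'
String 2: 'yfkgpctfw'
Compare position by position:
pos 0: 'y' vs 'y' match
pos 1: 'n' vs 'f' differ -> stop
Longest common prefix: "y" (length 1)


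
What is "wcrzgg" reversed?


Input string: 'wcrzgg'
Operation: reverse character order
Original order: 'w' -> 'c' -> 'r' -> 'z' -> 'g' -> 'g'
Reversed order: 'g' -> 'g' -> 'z' -> 'r' -> 'c' -> 'w'
Result: ggzrcw


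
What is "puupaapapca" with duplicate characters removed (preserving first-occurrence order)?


Input: 'puupaapapca'
Operation: keep first occurrence of each character
Scan: s[0]='p' new -> keep; s[1]='u' new -> keep; s[2]='u' seen -> skip; s[3]='p' seen -> skip; s[4]='a' new -> keep; s[5]='a' seen -> skip; s[6]='p' seen -> skip; s[7]='a' seen -> skip; s[8]='p' seen -> skip; s[9]='c' new -> keep; s[10]='a' seen -> skip
Result: puac


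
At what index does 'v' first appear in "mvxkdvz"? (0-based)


Input string: 'mvxkdvz'
Target: 'v'
Scanning left to right: s[0]='m', s[1]='v'
First match at index: 1


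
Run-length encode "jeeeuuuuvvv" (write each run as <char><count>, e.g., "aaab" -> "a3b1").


Input: 'jeeeuuuuvvv'
Operation: identify consecutive runs
Runs: 'j' -> j1, 'eee' -> e3, 'uuuu' -> u4, 'vvv' -> v3
Encoded: j1e3u4v3


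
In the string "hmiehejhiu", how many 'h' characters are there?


Input string: 'hmiehejhiu'
Target character: 'h'
Scan each position: s[0]='h', s[4]='h', s[7]='h'
Matches found at indices: 0, 4, 7
Total: 3


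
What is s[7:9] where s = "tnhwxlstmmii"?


Input string: 'tnhwxlstmmii'
Operation: slice [7:9]
Extract characters: s[7]='t', s[8]='m'
Result: tm


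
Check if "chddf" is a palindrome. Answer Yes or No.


Input string: 'chddf'
Reversed: 'fddhc'
Compare pairs: s[0]='c' vs s[4]='f' (mismatch), s[1]='h' vs s[3]='d' (mismatch)
Palindrome: No


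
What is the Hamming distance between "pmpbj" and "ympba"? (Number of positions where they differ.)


String 1: 'pmpbj'
String 2: 'ympba'
Compare each position: pos 0: 'p'!='y', pos 1: 'm'=='m', pos 2: 'p'=='p', pos 3: 'b'=='b', pos 4: 'j'!='a'
Differing positions: 2
Hamming distance: 2


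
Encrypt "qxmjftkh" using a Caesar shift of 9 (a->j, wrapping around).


Input: 'qxmjftkh', shift = 9
Operation: for each letter, (position + 9) mod 26
Mapping: 'q'(16+9=25)->'z', 'x'(23+9=32, 32 mod 26=6)->'g', 'm'(12+9=21)->'v', 'j'(9+9=18)->'s', 'f'(5+9=14)->'o', 't'(19+9=28, 28 mod 26=2)->'c', 'k'(10+9=19)->'t', 'h'(7+9=16)->'q'
Result: zgvsoctq


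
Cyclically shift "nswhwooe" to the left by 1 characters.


Input: 'nswhwooe', shift = 1
Operation: split at index 1 and swap parts
Front part s[0:1] = 'n'
Back part s[1:] = 'swhwooe'
Rotated = back + front = 'swhwooe' + 'n'
Result: swhwooen


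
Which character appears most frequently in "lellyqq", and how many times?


Input: 'lellyqq'
Operation: tally each character
Counts: 'e':1, 'l':3, 'q':2, 'y':1
Maximum: 'l' appears 3 times


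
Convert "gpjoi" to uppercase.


Input string: 'gpjoi'
Operation: convert each letter to uppercase
Mapping: 'g'->'G', 'p'->'P', 'j'->'J', 'o'->'O', 'i'->'I'
Result: GPJOI


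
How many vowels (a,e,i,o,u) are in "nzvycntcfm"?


Input string: 'nzvycntcfm'
Operation: count vowels (a, e, i, o, u)
Scan: s[0]='n', s[1]='z', s[2]='v', s[3]='y', s[4]='c', s[5]='n', s[6]='t', s[7]='c', s[8]='f', s[9]='m'
Vowels found: 0
Result: 0


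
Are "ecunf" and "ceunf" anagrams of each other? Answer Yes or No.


String 1: 'ecunf' -> sorted: 'cefnu'
String 2: 'ceunf' -> sorted: 'cefnu'
Compare sorted forms: 'cefnu' == 'cefnu'
Anagram: Yes


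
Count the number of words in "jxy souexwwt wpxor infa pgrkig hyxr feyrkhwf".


Input string: 'jxy souexwwt wpxor infa pgrkig hyxr feyrkhwf'
Operation: split by spaces
Words found: 'jxy', 'souexwwt', 'wpxor', 'infa', 'pgrkig', 'hyxr', 'feyrkhwf'
Word count: 7


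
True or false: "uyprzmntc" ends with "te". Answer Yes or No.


Input string: 'uyprzmntc'
Suffix to check: 'te'
Last 2 characters of input: 'tc'
Match: False
Result: No


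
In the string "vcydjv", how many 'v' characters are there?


Input string: 'vcydjv'
Target character: 'v'
Scan each position: s[0]='v', s[5]='v'
Matches found at indices: 0, 5
Total: 2


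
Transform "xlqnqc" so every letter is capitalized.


Input string: 'xlqnqc'
Operation: convert each letter to uppercase
Mapping: 'x'->'X', 'l'->'L', 'q'->'Q', 'n'->'N', 'q'->'Q', 'c'->'C'
Result: XLQNQC


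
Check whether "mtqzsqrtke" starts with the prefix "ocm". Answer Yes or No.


Input string: 'mtqzsqrtke'
Prefix to check: 'ocm'
First 3 characters of input: 'mtq'
Match: False
Result: No


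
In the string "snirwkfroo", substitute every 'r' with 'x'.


Input string: 'snirwkfroo'
Operation: replace 'r' with 'x'
Positions of 'r': 3, 7
After replacement: snixwkfxoo


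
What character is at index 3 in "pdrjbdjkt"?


Input string: 'pdrjbdjkt'
Operation: get character at index 3
Index mapping: s[0]='p', s[1]='d', s[2]='r', s[3]='j'
Result: 'j'


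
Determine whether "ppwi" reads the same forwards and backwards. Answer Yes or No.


Input string: 'ppwi'
Reversed: 'iwpp'
Compare pairs: s[0]='p' vs s[3]='i' (mismatch), s[1]='p' vs s[2]='w' (mismatch)
Palindrome: No


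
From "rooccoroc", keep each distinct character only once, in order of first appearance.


Input: 'rooccoroc'
Operation: keep first occurrence of each character
Scan: s[0]='r' new -> keep; s[1]='o' new -> keep; s[2]='o' seen -> skip; s[3]='c' new -> keep; s[4]='c' seen -> skip; s[5]='o' seen -> skip; s[6]='r' seen -> skip; s[7]='o' seen -> skip; s[8]='c' seen -> skip
Result: roc


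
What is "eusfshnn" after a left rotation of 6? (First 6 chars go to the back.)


Input: 'eusfshnn', shift = 6
Operation: split at index 6 and swap parts
Front part s[0:6] = 'eusfsh'
Back part s[6:] = 'nn'
Rotated = back + front = 'nn' + 'eusfsh'
Result: nneusfsh


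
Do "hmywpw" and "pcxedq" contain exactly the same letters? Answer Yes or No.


String 1: 'hmywpw' -> sorted: 'hmpwwy'
String 2: 'pcxedq' -> sorted: 'cdepqx'
Compare sorted forms: 'hmpwwy' != 'cdepqx'
Anagram: No


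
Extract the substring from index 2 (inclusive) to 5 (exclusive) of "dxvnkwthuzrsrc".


Input string: 'dxvnkwthuzrsrc'
Operation: slice [2:5]
Extract characters: s[2]='v', s[3]='n', s[4]='k'
Result: vnk


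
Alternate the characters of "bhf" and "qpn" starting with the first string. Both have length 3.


String 1: 'bhf'
String 2: 'qpn'
Operation: alternate characters
Pairs: 'b'+'q', 'h'+'p', 'f'+'n'
Result: bqhpfn


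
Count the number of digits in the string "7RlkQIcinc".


Input string: '7RlkQIcinc'
Operation: count digit characters (0-9)
Scan: '7'(digit), 'R', 'l', 'k', 'Q', 'I', 'c', 'i', 'n', 'c'
Digits found: 1
Result: 1


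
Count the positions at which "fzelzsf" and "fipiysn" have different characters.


String 1: 'fzelzsf'
String 2: 'fipiysn'
Compare each position: pos 0: 'f'=='f', pos 1: 'z'!='i', pos 2: 'e'!='p', pos 3: 'l'!='i', pos 4: 'z'!='y', pos 5: 's'=='s', pos 6: 'f'!='n'
Differing positions: 5
Hamming distance: 5


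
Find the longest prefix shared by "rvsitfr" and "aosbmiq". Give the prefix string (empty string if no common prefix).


String 1: 'rvsitfr'
String 2: 'aosbmiq'
Compare position by position:
pos 0: 'r' vs 'a' differ -> stop
Longest common prefix: "" (length 0)


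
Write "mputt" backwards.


Input string: 'mputt'
Operation: reverse character order
Original order: 'm' -> 'p' -> 'u' -> 't' -> 't'
Reversed order: 't' -> 't' -> 'u' -> 'p' -> 'm'
Result: ttupm


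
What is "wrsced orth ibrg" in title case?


Input string: 'wrsced orth ibrg'
Operation: capitalize first letter of each word
Word transformations: 'wrsced'->'Wrsced', 'orth'->'Orth', 'ibrg'->'Ibrg'
Result: Wrsced Orth Ibrg


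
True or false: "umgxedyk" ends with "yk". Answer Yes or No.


Input string: 'umgxedyk'
Suffix to check: 'yk'
Last 2 characters of input: 'yk'
Match: True
Result: Yes


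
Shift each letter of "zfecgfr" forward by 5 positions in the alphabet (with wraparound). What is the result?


Input: 'zfecgfr', shift = 5
Operation: for each letter, (position + 5) mod 26
Mapping: 'z'(25+5=30, 30 mod 26=4)->'e', 'f'(5+5=10)->'k', 'e'(4+5=9)->'j', 'c'(2+5=7)->'h', 'g'(6+5=11)->'l', 'f'(5+5=10)->'k', 'r'(17+5=22)->'w'
Result: ekjhlkw


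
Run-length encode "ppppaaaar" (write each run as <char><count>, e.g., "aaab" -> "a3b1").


Input: 'ppppaaaar'
Operation: identify consecutive runs
Runs: 'pppp' -> p4, 'aaaa' -> a4, 'r' -> r1
Encoded: p4a4r1


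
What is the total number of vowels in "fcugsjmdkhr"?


Input string: 'fcugsjmdkhr'
Operation: count vowels (a, e, i, o, u)
Scan: s[0]='f', s[1]='c', s[2]='u' (vowel), s[3]='g', s[4]='s', s[5]='j', s[6]='m', s[7]='d', s[8]='k', s[9]='h', s[10]='r'
Vowels found: 1
Result: 1


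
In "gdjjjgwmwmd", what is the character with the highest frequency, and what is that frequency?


Input: 'gdjjjgwmwmd'
Operation: tally each character
Counts: 'd':2, 'g':2, 'j':3, 'm':2, 'w':2
Maximum: 'j' appears 3 times
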